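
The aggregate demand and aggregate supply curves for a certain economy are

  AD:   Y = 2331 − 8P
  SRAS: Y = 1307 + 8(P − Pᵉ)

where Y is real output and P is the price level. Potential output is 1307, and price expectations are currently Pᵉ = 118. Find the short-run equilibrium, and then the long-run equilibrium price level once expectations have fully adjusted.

Short run: P = 123, Y = 1347. Long run: P = 128.

Short run: with Pᵉ = 118, SRAS is Y = 363 + 8P. Setting AD = SRAS gives 1968 = 16P, so P = 123 and Y = 2331 − 8·123 = 1347.
Output 1347 is above potential 1307, so over time expected prices rise and SRAS shifts left until Y returns to 1307.
Long run: Y = 1307 on the AD curve gives 1307 = 2331 − 8P, so P = 128.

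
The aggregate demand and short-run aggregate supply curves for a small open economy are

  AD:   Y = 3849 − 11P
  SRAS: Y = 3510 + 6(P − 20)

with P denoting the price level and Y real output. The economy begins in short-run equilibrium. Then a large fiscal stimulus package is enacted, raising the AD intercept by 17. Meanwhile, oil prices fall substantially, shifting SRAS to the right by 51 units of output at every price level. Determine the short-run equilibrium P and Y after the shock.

P = 25, Y = 3591

After both shocks: AD is Y = 3866 − 11P and SRAS is Y = 3441 + 6P.
Setting them equal: 425 = 17P, so P = 25.
Y = 3866 − 11·25 = 3591.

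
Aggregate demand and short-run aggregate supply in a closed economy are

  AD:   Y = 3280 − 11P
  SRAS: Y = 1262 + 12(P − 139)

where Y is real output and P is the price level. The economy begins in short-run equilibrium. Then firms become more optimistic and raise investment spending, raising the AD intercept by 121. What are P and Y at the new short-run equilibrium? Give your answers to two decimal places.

This is a positive demand shock: AD shifts right.
New AD: Y = 3401 − 11P.
SRAS can be written Y = 12P − 406.
Set AD = SRAS: 3401 − 11P = 12P − 406, so 3807 = 23P and P = 165.52.
Substituting into AD, Y = 1580.26.

P = 165.52, Y = 1580.26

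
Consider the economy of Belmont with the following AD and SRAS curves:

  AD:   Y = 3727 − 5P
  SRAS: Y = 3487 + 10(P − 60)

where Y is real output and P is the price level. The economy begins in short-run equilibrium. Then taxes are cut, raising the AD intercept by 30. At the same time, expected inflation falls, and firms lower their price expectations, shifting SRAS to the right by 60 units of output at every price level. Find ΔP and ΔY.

After both shocks: AD is Y = 3757 − 5P and SRAS is Y = 2947 + 10P.
Setting them equal: 810 = 15P, so P = 54.
Y = 3757 − 5·54 = 3487.
Initially P = 56, Y = 3447, so ΔP = -2 and ΔY = +40.

ΔP = -2, ΔY = +40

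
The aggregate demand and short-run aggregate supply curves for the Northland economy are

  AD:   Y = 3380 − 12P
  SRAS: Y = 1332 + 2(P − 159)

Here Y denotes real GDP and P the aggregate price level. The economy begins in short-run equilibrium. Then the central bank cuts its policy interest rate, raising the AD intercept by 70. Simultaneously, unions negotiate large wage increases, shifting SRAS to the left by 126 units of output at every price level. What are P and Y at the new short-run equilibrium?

After both shocks: AD is Y = 3450 − 12P and SRAS is Y = 888 + 2P.
Setting them equal: 2562 = 14P, so P = 183.
Y = 3450 − 12·183 = 1254.

P = 183, Y = 1254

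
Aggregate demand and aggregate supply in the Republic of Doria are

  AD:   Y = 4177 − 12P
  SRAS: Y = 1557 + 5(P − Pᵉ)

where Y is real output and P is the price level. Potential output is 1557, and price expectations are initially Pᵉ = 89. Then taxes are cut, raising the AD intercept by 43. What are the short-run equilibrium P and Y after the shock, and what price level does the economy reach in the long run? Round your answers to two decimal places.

AD shifts right: new AD is Y = 4220 − 12P. With Pᵉ = 89, SRAS is Y = 1112 + 5P.
Short run: 4220 − 12P = 1112 + 5P gives 3108 = 17P, so P = 182.82 and Y = 4220 − 12P = 2026.12.
Y = 2026.12 is above potential 1557; expectations adjust and SRAS shifts left until Y = 1557.
Long run: on the new AD curve, 1557 = 4220 − 12P gives P = 221.92.

Short run: P = 182.82, Y = 2026.12. Long run: P = 221.92.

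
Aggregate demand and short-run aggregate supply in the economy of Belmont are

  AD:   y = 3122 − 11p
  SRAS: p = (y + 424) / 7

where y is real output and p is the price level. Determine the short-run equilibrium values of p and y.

p = 197, y = 955

Rearrange SRAS to y = 7p − 424.
Set AD = SRAS: 3122 − 11p = 7p − 424, so 3546 = 18p and p = 197.
Then y = 3122 − 11·197 = 955.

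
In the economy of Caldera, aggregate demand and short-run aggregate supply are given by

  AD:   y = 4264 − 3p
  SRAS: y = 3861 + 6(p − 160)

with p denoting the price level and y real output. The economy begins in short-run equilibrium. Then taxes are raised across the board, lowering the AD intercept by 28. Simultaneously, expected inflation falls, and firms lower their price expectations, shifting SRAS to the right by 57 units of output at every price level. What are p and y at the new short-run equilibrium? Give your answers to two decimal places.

After both shocks: AD is y = 4236 − 3p and SRAS is y = 2958 + 6p.
Setting them equal: 1278 = 9p, so p = 142.00.
Substituting into AD, y = 3810.00.

p = 142.00, y = 3810.00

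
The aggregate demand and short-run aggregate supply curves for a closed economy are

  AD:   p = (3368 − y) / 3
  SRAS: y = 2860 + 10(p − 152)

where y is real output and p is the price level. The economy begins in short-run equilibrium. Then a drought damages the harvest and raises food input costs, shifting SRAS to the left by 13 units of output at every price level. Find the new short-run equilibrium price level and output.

p = 157, y = 2897

This is a negative supply shock: SRAS shifts left.
New SRAS: y = 1327 + 10p.
Set AD = SRAS: 3368 − 3p = 1327 + 10p, so 2041 = 13p and p = 157.
y = 3368 − 3·157 = 2897.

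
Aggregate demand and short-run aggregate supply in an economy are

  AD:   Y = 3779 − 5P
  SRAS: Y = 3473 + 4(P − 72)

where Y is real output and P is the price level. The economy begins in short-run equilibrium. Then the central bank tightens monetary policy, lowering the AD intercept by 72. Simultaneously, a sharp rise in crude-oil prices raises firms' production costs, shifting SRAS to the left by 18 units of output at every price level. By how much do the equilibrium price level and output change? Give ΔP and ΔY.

ΔP = -6, ΔY = -42

After both shocks: AD is Y = 3707 − 5P and SRAS is Y = 3167 + 4P.
Setting them equal: 540 = 9P, so P = 60.
Y = 3707 − 5·60 = 3407.
Initially P = 66, Y = 3449, so ΔP = -6 and ΔY = -42.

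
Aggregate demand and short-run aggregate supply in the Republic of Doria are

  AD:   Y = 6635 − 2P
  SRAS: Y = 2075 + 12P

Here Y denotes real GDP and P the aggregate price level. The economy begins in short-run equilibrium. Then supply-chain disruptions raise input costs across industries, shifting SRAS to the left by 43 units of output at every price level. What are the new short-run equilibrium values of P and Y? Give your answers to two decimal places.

P = 328.79, Y = 5977.43

This is a negative supply shock: SRAS shifts left.
New SRAS: Y = 2032 + 12P.
Set AD = SRAS: 6635 − 2P = 2032 + 12P, so 4603 = 14P and P = 328.79.
Substituting into AD, Y = 5977.43.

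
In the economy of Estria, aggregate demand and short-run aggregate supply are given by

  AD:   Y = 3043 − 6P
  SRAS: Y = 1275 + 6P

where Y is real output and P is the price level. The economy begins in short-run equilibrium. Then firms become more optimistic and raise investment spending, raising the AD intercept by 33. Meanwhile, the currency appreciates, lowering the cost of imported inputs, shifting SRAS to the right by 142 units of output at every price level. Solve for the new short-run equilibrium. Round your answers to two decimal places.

After both shocks: AD is Y = 3076 − 6P and SRAS is Y = 1417 + 6P.
Setting them equal: 1659 = 12P, so P = 138.25.
Substituting into AD, Y = 2246.50.

P = 138.25, Y = 2246.50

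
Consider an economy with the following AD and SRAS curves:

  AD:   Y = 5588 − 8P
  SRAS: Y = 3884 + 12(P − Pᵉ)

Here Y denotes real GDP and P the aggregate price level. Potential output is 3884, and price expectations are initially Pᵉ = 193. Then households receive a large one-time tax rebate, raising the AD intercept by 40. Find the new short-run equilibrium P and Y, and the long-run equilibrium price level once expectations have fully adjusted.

AD shifts right: new AD is Y = 5628 − 8P. With Pᵉ = 193, SRAS is Y = 1568 + 12P.
Short run: 5628 − 8P = 1568 + 12P gives 4060 = 20P, so P = 203 and Y = 5628 − 8·203 = 4004.
Y = 4004 is above potential 3884; expectations adjust and SRAS shifts left until Y = 3884.
Long run: on the new AD curve, 3884 = 5628 − 8P gives P = 218.

Short run: P = 203, Y = 4004. Long run: P = 218.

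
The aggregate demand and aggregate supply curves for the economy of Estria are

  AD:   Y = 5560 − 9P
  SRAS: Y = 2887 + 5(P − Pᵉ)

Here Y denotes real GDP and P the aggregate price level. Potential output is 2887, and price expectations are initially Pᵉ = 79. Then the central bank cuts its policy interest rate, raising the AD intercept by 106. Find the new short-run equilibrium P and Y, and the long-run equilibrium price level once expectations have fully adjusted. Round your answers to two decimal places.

Short run: P = 226.71, Y = 3625.57. Long run: P = 308.78.

AD shifts right: new AD is Y = 5666 − 9P. With Pᵉ = 79, SRAS is Y = 2492 + 5P.
Short run: 5666 − 9P = 2492 + 5P gives 3174 = 14P, so P = 226.71 and Y = 5666 − 9P = 3625.57.
Y = 3625.57 is above potential 2887; expectations adjust and SRAS shifts left until Y = 2887.
Long run: on the new AD curve, 2887 = 5666 − 9P gives P = 308.78.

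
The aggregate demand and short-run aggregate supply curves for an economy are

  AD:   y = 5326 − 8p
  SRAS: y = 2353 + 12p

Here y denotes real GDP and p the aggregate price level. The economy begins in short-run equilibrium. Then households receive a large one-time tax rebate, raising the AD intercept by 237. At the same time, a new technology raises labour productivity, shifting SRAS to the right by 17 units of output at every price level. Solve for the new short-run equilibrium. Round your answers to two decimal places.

After both shocks: AD is y = 5563 − 8p and SRAS is y = 2370 + 12p.
Setting them equal: 3193 = 20p, so p = 159.65.
Substituting into AD, y = 4285.80.

p = 159.65, y = 4285.80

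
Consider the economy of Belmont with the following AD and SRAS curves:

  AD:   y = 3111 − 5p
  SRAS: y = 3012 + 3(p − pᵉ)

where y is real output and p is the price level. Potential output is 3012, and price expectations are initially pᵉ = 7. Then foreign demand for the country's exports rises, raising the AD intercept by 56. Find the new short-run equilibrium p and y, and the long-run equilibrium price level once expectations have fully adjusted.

Short run: p = 22, y = 3057. Long run: p = 31.

AD shifts right: new AD is y = 3167 − 5p. With pᵉ = 7, SRAS is y = 2991 + 3p.
Short run: 3167 − 5p = 2991 + 3p gives 176 = 8p, so p = 22 and y = 3167 − 5·22 = 3057.
y = 3057 is above potential 3012; expectations adjust and SRAS shifts left until y = 3012.
Long run: on the new AD curve, 3012 = 3167 − 5p gives p = 31.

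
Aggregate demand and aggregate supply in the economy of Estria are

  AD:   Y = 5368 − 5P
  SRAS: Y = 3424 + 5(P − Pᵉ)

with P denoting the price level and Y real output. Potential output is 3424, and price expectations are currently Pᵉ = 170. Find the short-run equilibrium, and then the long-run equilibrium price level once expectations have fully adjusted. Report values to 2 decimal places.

Short run: P = 279.40, Y = 3971.00. Long run: P = 388.80.

Short run: with Pᵉ = 170, SRAS is Y = 2574 + 5P. Setting AD = SRAS gives 2794 = 10P, so P = 279.40 and Y = 5368 − 5P = 3971.00.
Output 3971.00 is above potential 3424, so over time expected prices rise and SRAS shifts left until Y returns to 3424.
Long run: Y = 3424 on the AD curve gives 3424 = 5368 − 5P, so P = 388.80.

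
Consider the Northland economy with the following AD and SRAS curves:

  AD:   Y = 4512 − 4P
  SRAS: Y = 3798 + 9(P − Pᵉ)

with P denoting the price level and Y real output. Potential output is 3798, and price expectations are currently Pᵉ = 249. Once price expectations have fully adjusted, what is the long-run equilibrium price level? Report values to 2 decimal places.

Long-run P = 178.50

Short run: with Pᵉ = 249, SRAS is Y = 1557 + 9P. Setting AD = SRAS gives 2955 = 13P, so P = 227.31 and Y = 4512 − 4P = 3602.77.
Output 3602.77 is below potential 3798, so over time expected prices fall and SRAS shifts right until Y returns to 3798.
Long run: Y = 3798 on the AD curve gives 3798 = 4512 − 4P, so P = 178.50.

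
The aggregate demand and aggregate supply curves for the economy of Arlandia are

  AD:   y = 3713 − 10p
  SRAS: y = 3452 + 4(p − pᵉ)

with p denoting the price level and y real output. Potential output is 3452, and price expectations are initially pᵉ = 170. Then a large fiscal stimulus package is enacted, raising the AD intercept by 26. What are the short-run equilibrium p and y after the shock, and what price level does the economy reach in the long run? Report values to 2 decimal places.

Short run: p = 69.07, y = 3048.29. Long run: p = 28.70.

AD shifts right: new AD is y = 3739 − 10p. With pᵉ = 170, SRAS is y = 2772 + 4p.
Short run: 3739 − 10p = 2772 + 4p gives 967 = 14p, so p = 69.07 and y = 3739 − 10p = 3048.29.
y = 3048.29 is below potential 3452; expectations adjust and SRAS shifts right until y = 3452.
Long run: on the new AD curve, 3452 = 3739 − 10p gives p = 28.70.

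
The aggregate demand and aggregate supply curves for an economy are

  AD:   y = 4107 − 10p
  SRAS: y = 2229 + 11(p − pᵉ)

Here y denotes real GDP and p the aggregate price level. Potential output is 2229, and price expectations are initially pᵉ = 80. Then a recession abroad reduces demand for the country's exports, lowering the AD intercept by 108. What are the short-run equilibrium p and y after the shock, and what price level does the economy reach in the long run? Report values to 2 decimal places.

Short run: p = 126.19, y = 2737.10. Long run: p = 177.00.

AD shifts left: new AD is y = 3999 − 10p. With pᵉ = 80, SRAS is y = 1349 + 11p.
Short run: 3999 − 10p = 1349 + 11p gives 2650 = 21p, so p = 126.19 and y = 3999 − 10p = 2737.10.
y = 2737.10 is above potential 2229; expectations adjust and SRAS shifts left until y = 2229.
Long run: on the new AD curve, 2229 = 3999 − 10p gives p = 177.00.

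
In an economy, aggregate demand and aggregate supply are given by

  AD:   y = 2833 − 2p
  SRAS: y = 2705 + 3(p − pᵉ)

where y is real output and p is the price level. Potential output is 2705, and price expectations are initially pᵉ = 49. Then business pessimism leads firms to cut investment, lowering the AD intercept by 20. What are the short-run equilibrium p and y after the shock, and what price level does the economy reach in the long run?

Short run: p = 51, y = 2711. Long run: p = 54.

AD shifts left: new AD is y = 2813 − 2p. With pᵉ = 49, SRAS is y = 2558 + 3p.
Short run: 2813 − 2p = 2558 + 3p gives 255 = 5p, so p = 51 and y = 2813 − 2·51 = 2711.
y = 2711 is above potential 2705; expectations adjust and SRAS shifts left until y = 2705.
Long run: on the new AD curve, 2705 = 2813 − 2p gives p = 54.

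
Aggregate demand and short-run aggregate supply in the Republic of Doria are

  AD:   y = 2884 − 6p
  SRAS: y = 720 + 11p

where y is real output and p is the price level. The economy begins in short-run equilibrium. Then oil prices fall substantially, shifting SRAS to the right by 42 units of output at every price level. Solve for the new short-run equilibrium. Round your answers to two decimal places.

This is a positive supply shock: SRAS shifts right.
New SRAS: y = 762 + 11p.
Set AD = SRAS: 2884 − 6p = 762 + 11p, so 2122 = 17p and p = 124.82.
Substituting into AD, y = 2135.06.

p = 124.82, y = 2135.06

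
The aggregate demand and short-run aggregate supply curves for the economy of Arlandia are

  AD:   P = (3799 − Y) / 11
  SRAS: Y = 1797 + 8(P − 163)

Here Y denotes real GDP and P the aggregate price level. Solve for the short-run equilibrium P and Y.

Write SRAS as Y = 1797 + 8P − 1304 = 493 + 8P.
Rearrange AD to Y = 3799 − 11P.
Set AD = SRAS: 3799 − 11P = 493 + 8P, so 3306 = 19P and P = 174.
Then Y = 3799 − 11·174 = 1885.

P = 174, Y = 1885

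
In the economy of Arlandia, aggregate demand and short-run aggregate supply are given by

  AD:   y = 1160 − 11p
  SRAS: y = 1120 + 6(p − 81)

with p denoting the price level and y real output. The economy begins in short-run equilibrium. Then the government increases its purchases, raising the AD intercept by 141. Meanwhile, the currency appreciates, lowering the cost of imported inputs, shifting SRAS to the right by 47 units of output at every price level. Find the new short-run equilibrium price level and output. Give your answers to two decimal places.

p = 36.47, y = 899.82

After both shocks: AD is y = 1301 − 11p and SRAS is y = 681 + 6p.
Setting them equal: 620 = 17p, so p = 36.47.
Substituting into AD, y = 899.82.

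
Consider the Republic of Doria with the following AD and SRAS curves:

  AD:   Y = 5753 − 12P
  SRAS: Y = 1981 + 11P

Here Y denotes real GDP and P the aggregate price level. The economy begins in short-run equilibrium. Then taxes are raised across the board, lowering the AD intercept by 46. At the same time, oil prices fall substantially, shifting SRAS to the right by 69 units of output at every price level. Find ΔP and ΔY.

ΔP = -5, ΔY = +14

After both shocks: AD is Y = 5707 − 12P and SRAS is Y = 2050 + 11P.
Setting them equal: 3657 = 23P, so P = 159.
Y = 5707 − 12·159 = 3799.
Initially P = 164, Y = 3785, so ΔP = -5 and ΔY = +14.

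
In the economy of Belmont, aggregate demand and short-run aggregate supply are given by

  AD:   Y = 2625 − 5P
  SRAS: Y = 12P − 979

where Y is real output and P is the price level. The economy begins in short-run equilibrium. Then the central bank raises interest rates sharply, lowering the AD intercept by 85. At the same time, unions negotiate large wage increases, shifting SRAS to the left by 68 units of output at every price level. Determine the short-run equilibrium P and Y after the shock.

P = 211, Y = 1485

After both shocks: AD is Y = 2540 − 5P and SRAS is Y = 12P − 1047.
Setting them equal: 3587 = 17P, so P = 211.
Y = 2540 − 5·211 = 1485.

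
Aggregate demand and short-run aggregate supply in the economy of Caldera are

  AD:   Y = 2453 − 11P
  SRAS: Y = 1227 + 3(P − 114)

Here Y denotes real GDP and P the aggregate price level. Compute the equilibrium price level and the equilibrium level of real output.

P = 112, Y = 1221

Write SRAS as Y = 1227 + 3P − 342 = 885 + 3P.
Set AD = SRAS: 2453 − 11P = 885 + 3P, so 1568 = 14P and P = 112.
Then Y = 2453 − 11·112 = 1221.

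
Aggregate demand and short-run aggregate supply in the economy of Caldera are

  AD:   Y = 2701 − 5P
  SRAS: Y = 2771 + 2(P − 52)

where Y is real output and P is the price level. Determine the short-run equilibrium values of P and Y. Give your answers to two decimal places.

Write SRAS as Y = 2771 + 2P − 104 = 2667 + 2P.
Set AD = SRAS: 2701 − 5P = 2667 + 2P, so 34 = 7P and P = 4.86.
Substituting into AD, Y = 2701 − 5P = 2676.71.

P = 4.86, Y = 2676.71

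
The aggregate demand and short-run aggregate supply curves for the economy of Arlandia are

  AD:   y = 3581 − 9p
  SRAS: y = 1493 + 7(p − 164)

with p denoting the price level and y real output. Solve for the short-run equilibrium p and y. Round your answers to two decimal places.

p = 202.25, y = 1760.75

Write SRAS as y = 1493 + 7p − 1148 = 345 + 7p.
Set AD = SRAS: 3581 − 9p = 345 + 7p, so 3236 = 16p and p = 202.25.
Substituting into AD, y = 3581 − 9p = 1760.75.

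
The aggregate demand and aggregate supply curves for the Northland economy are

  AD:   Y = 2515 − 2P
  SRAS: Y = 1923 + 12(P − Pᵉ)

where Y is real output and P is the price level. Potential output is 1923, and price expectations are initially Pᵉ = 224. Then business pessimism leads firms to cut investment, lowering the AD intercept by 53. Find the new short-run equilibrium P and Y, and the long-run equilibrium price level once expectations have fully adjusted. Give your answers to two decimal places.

Short run: P = 230.50, Y = 2001.00. Long run: P = 269.50.

AD shifts left: new AD is Y = 2462 − 2P. With Pᵉ = 224, SRAS is Y = 12P − 765.
Short run: 2462 − 2P = 12P − 765 gives 3227 = 14P, so P = 230.50 and Y = 2462 − 2P = 2001.00.
Y = 2001.00 is above potential 1923; expectations adjust and SRAS shifts left until Y = 1923.
Long run: on the new AD curve, 1923 = 2462 − 2P gives P = 269.50.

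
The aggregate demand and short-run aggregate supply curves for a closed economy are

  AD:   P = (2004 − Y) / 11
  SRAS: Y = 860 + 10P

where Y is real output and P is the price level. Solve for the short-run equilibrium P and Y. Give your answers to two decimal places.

P = 54.48, Y = 1404.76

Rearrange AD to Y = 2004 − 11P.
Set AD = SRAS: 2004 − 11P = 860 + 10P, so 1144 = 21P and P = 54.48.
Substituting into AD, Y = 2004 − 11P = 1404.76.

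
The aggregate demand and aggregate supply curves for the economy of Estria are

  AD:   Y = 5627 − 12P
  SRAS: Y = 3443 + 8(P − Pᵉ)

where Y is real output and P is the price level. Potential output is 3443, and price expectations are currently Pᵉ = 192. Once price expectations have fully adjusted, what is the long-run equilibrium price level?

Long-run P = 182

Short run: with Pᵉ = 192, SRAS is Y = 1907 + 8P. Setting AD = SRAS gives 3720 = 20P, so P = 186 and Y = 5627 − 12·186 = 3395.
Output 3395 is below potential 3443, so over time expected prices fall and SRAS shifts right until Y returns to 3443.
Long run: Y = 3443 on the AD curve gives 3443 = 5627 − 12P, so P = 182.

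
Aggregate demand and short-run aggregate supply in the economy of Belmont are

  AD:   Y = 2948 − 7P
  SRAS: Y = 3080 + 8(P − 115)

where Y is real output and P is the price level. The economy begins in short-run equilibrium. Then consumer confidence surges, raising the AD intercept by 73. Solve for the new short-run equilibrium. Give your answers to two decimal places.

This is a positive demand shock: AD shifts right.
New AD: Y = 3021 − 7P.
SRAS can be written Y = 2160 + 8P.
Set AD = SRAS: 3021 − 7P = 2160 + 8P, so 861 = 15P and P = 57.40.
Substituting into AD, Y = 2619.20.

P = 57.40, Y = 2619.20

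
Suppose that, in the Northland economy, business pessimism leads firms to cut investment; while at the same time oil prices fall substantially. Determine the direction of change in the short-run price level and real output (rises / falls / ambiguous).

The first event is a negative demand shock: AD shifts left, which by itself pushes P down and Y down.
The second is a favourable supply shock: SRAS shifts right, which by itself pushes P down and Y up.
Both shocks push P down, so P falls. The two shocks push Y in opposite directions, so the effect on Y is ambiguous.

Price level: falls; output: ambiguous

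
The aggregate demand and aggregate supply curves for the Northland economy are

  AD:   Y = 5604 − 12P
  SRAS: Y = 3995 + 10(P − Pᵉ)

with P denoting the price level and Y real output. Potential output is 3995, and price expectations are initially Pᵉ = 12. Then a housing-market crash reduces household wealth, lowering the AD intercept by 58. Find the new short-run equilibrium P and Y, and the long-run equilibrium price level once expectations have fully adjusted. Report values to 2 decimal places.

Short run: P = 75.95, Y = 4634.55. Long run: P = 129.25.

AD shifts left: new AD is Y = 5546 − 12P. With Pᵉ = 12, SRAS is Y = 3875 + 10P.
Short run: 5546 − 12P = 3875 + 10P gives 1671 = 22P, so P = 75.95 and Y = 5546 − 12P = 4634.55.
Y = 4634.55 is above potential 3995; expectations adjust and SRAS shifts left until Y = 3995.
Long run: on the new AD curve, 3995 = 5546 − 12P gives P = 129.25.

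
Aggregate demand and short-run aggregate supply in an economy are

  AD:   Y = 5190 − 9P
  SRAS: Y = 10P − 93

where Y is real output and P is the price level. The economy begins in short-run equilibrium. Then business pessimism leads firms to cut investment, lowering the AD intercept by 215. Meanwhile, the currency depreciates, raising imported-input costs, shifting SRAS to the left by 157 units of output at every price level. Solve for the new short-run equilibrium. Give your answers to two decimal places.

P = 275.00, Y = 2500.00

After both shocks: AD is Y = 4975 − 9P and SRAS is Y = 10P − 250.
Setting them equal: 5225 = 19P, so P = 275.00.
Substituting into AD, Y = 2500.00.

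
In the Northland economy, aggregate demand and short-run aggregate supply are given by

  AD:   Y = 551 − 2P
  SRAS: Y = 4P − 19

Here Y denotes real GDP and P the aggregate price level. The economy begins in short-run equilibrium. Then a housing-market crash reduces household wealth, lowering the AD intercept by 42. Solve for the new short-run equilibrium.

This is a negative demand shock: AD shifts left.
New AD: Y = 509 − 2P.
Set AD = SRAS: 509 − 2P = 4P − 19, so 528 = 6P and P = 88.
Y = 509 − 2·88 = 333.

P = 88, Y = 333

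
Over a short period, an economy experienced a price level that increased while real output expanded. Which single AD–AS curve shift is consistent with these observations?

AD shifted right

P rose and Y rose. An AD shift moves P and Y in the same direction; an SRAS shift moves them in opposite directions.
Here P and Y moved in the same direction, so the AD curve shifted.
Since Y rose, AD shifted right.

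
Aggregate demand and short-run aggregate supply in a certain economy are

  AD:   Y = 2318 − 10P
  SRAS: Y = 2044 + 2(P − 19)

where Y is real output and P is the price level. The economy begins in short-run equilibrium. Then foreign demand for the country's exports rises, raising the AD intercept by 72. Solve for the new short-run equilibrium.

This is a positive demand shock: AD shifts right.
New AD: Y = 2390 − 10P.
SRAS can be written Y = 2006 + 2P.
Set AD = SRAS: 2390 − 10P = 2006 + 2P, so 384 = 12P and P = 32.
Y = 2390 − 10·32 = 2070.

P = 32, Y = 2070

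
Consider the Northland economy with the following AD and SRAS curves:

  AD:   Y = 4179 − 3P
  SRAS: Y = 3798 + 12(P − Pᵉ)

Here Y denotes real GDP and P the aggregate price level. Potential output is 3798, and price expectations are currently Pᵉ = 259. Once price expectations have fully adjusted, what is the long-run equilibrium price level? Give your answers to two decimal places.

Long-run P = 127.00

Short run: with Pᵉ = 259, SRAS is Y = 690 + 12P. Setting AD = SRAS gives 3489 = 15P, so P = 232.60 and Y = 4179 − 3P = 3481.20.
Output 3481.20 is below potential 3798, so over time expected prices fall and SRAS shifts right until Y returns to 3798.
Long run: Y = 3798 on the AD curve gives 3798 = 4179 − 3P, so P = 127.00.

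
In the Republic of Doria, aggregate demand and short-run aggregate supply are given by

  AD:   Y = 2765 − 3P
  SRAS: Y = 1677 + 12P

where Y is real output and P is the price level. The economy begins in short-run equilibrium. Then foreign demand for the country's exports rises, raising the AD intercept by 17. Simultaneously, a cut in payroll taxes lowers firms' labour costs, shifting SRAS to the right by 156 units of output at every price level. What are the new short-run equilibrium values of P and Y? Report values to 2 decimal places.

After both shocks: AD is Y = 2782 − 3P and SRAS is Y = 1833 + 12P.
Setting them equal: 949 = 15P, so P = 63.27.
Substituting into AD, Y = 2592.20.

P = 63.27, Y = 2592.20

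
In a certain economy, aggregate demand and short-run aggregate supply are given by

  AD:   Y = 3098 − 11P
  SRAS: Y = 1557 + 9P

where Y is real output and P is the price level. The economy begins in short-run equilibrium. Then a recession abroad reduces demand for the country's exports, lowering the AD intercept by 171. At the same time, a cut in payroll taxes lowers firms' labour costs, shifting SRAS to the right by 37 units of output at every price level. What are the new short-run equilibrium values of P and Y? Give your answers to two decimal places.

After both shocks: AD is Y = 2927 − 11P and SRAS is Y = 1594 + 9P.
Setting them equal: 1333 = 20P, so P = 66.65.
Substituting into AD, Y = 2193.85.

P = 66.65, Y = 2193.85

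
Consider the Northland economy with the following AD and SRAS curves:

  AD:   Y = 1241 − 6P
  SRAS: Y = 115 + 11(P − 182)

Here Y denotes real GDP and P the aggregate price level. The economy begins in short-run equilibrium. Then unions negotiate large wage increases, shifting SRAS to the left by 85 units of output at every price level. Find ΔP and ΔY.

This is a negative supply shock: SRAS shifts left.
New SRAS: Y = 11P − 1972.
Set AD = SRAS: 1241 − 6P = 11P − 1972, so 3213 = 17P and P = 189.
Y = 1241 − 6·189 = 107.
Initially P = 184, Y = 137, so ΔP = +5 and ΔY = -30.

ΔP = +5, ΔY = -30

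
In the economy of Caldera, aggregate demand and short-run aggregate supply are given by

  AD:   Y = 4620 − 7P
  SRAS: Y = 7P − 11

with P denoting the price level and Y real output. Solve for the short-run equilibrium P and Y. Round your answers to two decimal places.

P = 330.79, Y = 2304.50

Set AD = SRAS: 4620 − 7P = 7P − 11, so 4631 = 14P and P = 330.79.
Substituting into AD, Y = 4620 − 7P = 2304.50.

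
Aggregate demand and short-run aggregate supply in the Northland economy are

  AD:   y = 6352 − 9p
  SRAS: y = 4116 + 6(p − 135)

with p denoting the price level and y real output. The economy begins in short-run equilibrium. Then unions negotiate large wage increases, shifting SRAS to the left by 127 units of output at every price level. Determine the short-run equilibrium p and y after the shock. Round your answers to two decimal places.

p = 211.53, y = 4448.20

This is a negative supply shock: SRAS shifts left.
New SRAS: y = 3179 + 6p.
Set AD = SRAS: 6352 − 9p = 3179 + 6p, so 3173 = 15p and p = 211.53.
Substituting into AD, y = 4448.20.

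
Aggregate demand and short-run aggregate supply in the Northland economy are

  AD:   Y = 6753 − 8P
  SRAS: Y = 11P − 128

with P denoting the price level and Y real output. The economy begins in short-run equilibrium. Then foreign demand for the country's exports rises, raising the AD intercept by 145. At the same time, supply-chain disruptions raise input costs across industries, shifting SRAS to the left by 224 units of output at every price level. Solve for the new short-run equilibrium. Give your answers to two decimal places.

P = 381.58, Y = 3845.37

After both shocks: AD is Y = 6898 − 8P and SRAS is Y = 11P − 352.
Setting them equal: 7250 = 19P, so P = 381.58.
Substituting into AD, Y = 3845.37.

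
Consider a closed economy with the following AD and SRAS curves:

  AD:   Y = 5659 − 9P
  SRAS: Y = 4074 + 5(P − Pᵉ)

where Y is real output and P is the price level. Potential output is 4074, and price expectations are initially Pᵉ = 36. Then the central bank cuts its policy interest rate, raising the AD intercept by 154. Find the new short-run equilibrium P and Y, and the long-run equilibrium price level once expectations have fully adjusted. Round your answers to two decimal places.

AD shifts right: new AD is Y = 5813 − 9P. With Pᵉ = 36, SRAS is Y = 3894 + 5P.
Short run: 5813 − 9P = 3894 + 5P gives 1919 = 14P, so P = 137.07 and Y = 5813 − 9P = 4579.36.
Y = 4579.36 is above potential 4074; expectations adjust and SRAS shifts left until Y = 4074.
Long run: on the new AD curve, 4074 = 5813 − 9P gives P = 193.22.

Short run: P = 137.07, Y = 4579.36. Long run: P = 193.22.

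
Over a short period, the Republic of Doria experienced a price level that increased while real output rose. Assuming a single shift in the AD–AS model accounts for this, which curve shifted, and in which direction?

P rose and Y rose. An AD shift moves P and Y in the same direction; an SRAS shift moves them in opposite directions.
Here P and Y moved in the same direction, so the AD curve shifted.
Since Y rose, AD shifted right.

AD shifted right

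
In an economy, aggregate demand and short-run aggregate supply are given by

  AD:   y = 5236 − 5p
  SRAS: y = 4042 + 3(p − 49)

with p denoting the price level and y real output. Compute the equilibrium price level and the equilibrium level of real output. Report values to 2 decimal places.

Write SRAS as y = 4042 + 3p − 147 = 3895 + 3p.
Set AD = SRAS: 5236 − 5p = 3895 + 3p, so 1341 = 8p and p = 167.63.
Substituting into AD, y = 5236 − 5p = 4397.88.

p = 167.63, y = 4397.88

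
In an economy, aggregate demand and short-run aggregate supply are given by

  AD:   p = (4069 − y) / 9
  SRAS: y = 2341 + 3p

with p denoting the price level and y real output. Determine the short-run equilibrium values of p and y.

p = 144, y = 2773

Rearrange AD to y = 4069 − 9p.
Set AD = SRAS: 4069 − 9p = 2341 + 3p, so 1728 = 12p and p = 144.
Then y = 4069 − 9·144 = 2773.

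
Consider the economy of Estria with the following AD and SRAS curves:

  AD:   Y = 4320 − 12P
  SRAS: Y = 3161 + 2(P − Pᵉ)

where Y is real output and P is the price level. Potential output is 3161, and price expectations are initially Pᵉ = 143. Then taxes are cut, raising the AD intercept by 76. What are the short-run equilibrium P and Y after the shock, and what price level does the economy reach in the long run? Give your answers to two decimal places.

Short run: P = 108.64, Y = 3092.29. Long run: P = 102.92.

AD shifts right: new AD is Y = 4396 − 12P. With Pᵉ = 143, SRAS is Y = 2875 + 2P.
Short run: 4396 − 12P = 2875 + 2P gives 1521 = 14P, so P = 108.64 and Y = 4396 − 12P = 3092.29.
Y = 3092.29 is below potential 3161; expectations adjust and SRAS shifts right until Y = 3161.
Long run: on the new AD curve, 3161 = 4396 − 12P gives P = 102.92.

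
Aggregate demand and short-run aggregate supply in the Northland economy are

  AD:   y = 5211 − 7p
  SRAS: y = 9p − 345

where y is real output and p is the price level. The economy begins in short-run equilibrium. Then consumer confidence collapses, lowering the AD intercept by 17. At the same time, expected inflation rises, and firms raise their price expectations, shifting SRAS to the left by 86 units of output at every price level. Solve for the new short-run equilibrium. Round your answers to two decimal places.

After both shocks: AD is y = 5194 − 7p and SRAS is y = 9p − 431.
Setting them equal: 5625 = 16p, so p = 351.56.
Substituting into AD, y = 2733.06.

p = 351.56, y = 2733.06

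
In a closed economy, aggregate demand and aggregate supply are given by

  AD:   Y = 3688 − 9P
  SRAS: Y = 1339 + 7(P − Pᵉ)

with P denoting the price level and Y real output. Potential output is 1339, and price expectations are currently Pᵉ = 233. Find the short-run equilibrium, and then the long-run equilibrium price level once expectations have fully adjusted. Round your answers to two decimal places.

Short run: P = 248.75, Y = 1449.25. Long run: P = 261.00.

Short run: with Pᵉ = 233, SRAS is Y = 7P − 292. Setting AD = SRAS gives 3980 = 16P, so P = 248.75 and Y = 3688 − 9P = 1449.25.
Output 1449.25 is above potential 1339, so over time expected prices rise and SRAS shifts left until Y returns to 1339.
Long run: Y = 1339 on the AD curve gives 1339 = 3688 − 9P, so P = 261.00.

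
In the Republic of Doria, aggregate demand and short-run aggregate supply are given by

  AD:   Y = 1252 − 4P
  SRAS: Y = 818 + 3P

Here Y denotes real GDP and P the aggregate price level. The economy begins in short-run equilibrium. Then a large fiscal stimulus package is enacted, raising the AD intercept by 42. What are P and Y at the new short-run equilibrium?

P = 68, Y = 1022

This is a positive demand shock: AD shifts right.
New AD: Y = 1294 − 4P.
Set AD = SRAS: 1294 − 4P = 818 + 3P, so 476 = 7P and P = 68.
Y = 1294 − 4·68 = 1022.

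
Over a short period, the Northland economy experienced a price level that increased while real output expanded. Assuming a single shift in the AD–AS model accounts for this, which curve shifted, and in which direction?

P rose and Y rose. An AD shift moves P and Y in the same direction; an SRAS shift moves them in opposite directions.
Here P and Y moved in the same direction, so the AD curve shifted.
Since Y rose, AD shifted right.

AD shifted right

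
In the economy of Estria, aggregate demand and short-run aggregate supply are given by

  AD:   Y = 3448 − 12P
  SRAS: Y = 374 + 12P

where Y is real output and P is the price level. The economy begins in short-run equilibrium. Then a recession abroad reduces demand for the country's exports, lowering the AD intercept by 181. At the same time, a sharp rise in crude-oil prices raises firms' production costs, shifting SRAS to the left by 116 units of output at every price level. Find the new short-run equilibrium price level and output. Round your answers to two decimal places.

P = 125.38, Y = 1762.50

After both shocks: AD is Y = 3267 − 12P and SRAS is Y = 258 + 12P.
Setting them equal: 3009 = 24P, so P = 125.38.
Substituting into AD, Y = 1762.50.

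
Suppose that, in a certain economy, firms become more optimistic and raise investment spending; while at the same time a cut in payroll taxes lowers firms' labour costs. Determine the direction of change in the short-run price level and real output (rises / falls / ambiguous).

Price level: ambiguous; output: rises

The first event is a positive demand shock: AD shifts right, which by itself pushes P up and Y up.
The second is a favourable supply shock: SRAS shifts right, which by itself pushes P down and Y up.
The two shocks push P in opposite directions, so the effect on P is ambiguous. Both shocks push Y up, so Y rises.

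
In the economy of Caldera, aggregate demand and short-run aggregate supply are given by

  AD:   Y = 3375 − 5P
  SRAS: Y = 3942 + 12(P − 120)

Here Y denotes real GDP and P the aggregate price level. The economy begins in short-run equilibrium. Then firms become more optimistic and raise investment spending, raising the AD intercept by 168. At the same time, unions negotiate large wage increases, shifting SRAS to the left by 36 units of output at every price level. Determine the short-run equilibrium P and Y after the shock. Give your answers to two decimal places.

After both shocks: AD is Y = 3543 − 5P and SRAS is Y = 2466 + 12P.
Setting them equal: 1077 = 17P, so P = 63.35.
Substituting into AD, Y = 3226.24.

P = 63.35, Y = 3226.24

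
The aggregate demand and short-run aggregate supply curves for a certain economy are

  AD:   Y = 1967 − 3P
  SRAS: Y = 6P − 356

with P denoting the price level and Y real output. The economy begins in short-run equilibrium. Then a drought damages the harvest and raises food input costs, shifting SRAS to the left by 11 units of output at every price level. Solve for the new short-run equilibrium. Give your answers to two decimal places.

This is a negative supply shock: SRAS shifts left.
New SRAS: Y = 6P − 367.
Set AD = SRAS: 1967 − 3P = 6P − 367, so 2334 = 9P and P = 259.33.
Substituting into AD, Y = 1189.00.

P = 259.33, Y = 1189.00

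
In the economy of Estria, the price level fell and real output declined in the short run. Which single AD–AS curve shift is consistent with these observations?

P fell and Y fell. An AD shift moves P and Y in the same direction; an SRAS shift moves them in opposite directions.
Here P and Y moved in the same direction, so the AD curve shifted.
Since Y fell, AD shifted left.

AD shifted left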